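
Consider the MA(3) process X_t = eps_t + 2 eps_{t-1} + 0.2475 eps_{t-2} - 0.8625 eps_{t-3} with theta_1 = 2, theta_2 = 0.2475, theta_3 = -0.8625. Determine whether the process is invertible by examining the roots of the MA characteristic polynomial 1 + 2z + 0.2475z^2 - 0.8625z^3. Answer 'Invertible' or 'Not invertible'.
\text{Not invertible}

The MA(q) characteristic polynomial is P(z) = 1 + 2z + 0.2475z^2 - 0.8625z^3.
Invertibility requires all roots to lie outside the unit circle, i.e. |z| > 1 for every root.
Degree 3: look for a simple real root z0 first, then factor out (1 - z/z0) and solve the remaining quadratic.
Testing z0 = -0.8: P(-0.8) = 1 + (2)(-0.8) + (0.2475)(-0.8)^2 + (-0.8625)(-0.8)^3
  = 1 + (-1.6) + (0.1584) + (0.4416) = 0.  So z_0 = -0.8 is a root, |z_0| = 0.8.
Divide out the factor (1 + 1.25 z) = (1 - z/z0) (since 1/z0 = -1.25):
  P(z) = (1 + 1.25 z)(1 + (0.75) z + (-0.69) z^2)
  [check: z-coef 0.75 - (-1.25) = 2; z^2-coef -0.69 - (-1.25)(0.75) = 0.2475; z^3-coef -(-1.25)(-0.69) = -0.8625.]
Remaining roots from the quadratic factor 1 + (0.75) z + (-0.69) z^2:
  Set 1 + (0.75) z + (-0.69) z^2 = 0, i.e. a z^2 + b z + c = 0 with a = -0.69, b = 0.75, c = 1.
  Discriminant D = b^2 - 4ac = (0.75)^2 - 4*(-0.69)*1 = 0.5625 - (-2.76) = 3.3225.
  D >= 0, so the roots are real: z = (-b +/- sqrt(D)) / (2a) = (-0.75 +/- 1.822773) / (-1.38).
    z_1 = (-0.75 + 1.822773) / (-1.38) = -0.7774,   |z_1| = 0.7774.
    z_2 = (-0.75 - 1.822773) / (-1.38) = 1.8643,   |z_2| = 1.8643.
Moduli of all roots: 0.8000, 0.7774, 1.8643.
All moduli strictly greater than 1? No.
Verdict: Not invertible.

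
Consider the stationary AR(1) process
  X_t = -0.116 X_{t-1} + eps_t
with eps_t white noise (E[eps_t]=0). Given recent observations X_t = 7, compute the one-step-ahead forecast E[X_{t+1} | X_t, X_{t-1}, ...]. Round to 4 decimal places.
E[X_{t+1} \mid \mathcal F_t] = -0.8120

For an AR(p) model X_t = c + sum_i phi_i X_{t-i} + eps_t, the
one-step-ahead conditional mean is
  E[X_{t+1} | X_t, ...] = c + sum_i phi_i X_{t+1-i}.
Substitute known values:
  E[X_{t+1} | ...] = (-0.116) * (7)
                   = -0.8120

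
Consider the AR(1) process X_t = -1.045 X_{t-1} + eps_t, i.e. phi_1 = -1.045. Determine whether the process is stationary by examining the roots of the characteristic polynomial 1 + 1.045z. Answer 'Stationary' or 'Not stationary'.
\text{Not stationary}

The AR(p) characteristic polynomial is P(z) = 1 + 1.045z.
Stationarity requires all roots to lie outside the unit circle, i.e. |z| > 1 for every root.
This is linear in z: 1 + (1.045) z = 0  =>  z = -1/(1.045) = -0.956938,  |z| = 0.956938.
Moduli of all roots: 0.9569.
All moduli strictly greater than 1? No.
Verdict: Not stationary.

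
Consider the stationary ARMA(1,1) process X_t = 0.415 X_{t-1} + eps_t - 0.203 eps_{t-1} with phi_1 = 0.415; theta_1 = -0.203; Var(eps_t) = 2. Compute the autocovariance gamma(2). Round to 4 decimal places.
\gamma(2) = 0.1947

Multiply the model equation by X_{t-k} and take expectations. With theta_0 = psi_0 = 1 and psi_j the MA(infinity) weights, this gives
  gamma(k) - sum_i phi_i gamma(k-i) = c_k,
  c_k = sigma^2 * sum_{j=k..q} theta_j psi_{j-k}   (c_k = 0 for k > q),
using gamma(-m) = gamma(m).
psi-weights needed (psi_j = theta_j + sum_i phi_i psi_{j-i}):
  psi_1 = theta_1 + phi_1 = -0.203 + (0.415) = 0.212
Right-hand sides:
  c_0 = sigma^2 (1 + theta_1 psi_1) = 2 * (1 + (-0.203)(0.212)) = 2 * 0.956964 = 1.913928
  c_1 = sigma^2 theta_1 = 2 * (-0.203) = -0.406
  c_2 = 0
Equations for k = 0 and k = 1 (AR order 1):
  gamma(0) = phi_1 gamma(1) + c_0
  gamma(1) = phi_1 gamma(0) + c_1
Substituting the second into the first: gamma(0) (1 - phi_1^2) = c_0 + phi_1 c_1, so
  gamma(0) = (c_0 + phi_1 c_1) / (1 - phi_1^2) = (1.913928 + (0.415)(-0.406)) / (1 - (0.415)^2) = 1.745438 / 0.827775 = 2.10859.
  gamma(1) = phi_1 gamma(0) + c_1 = (0.415)(2.10859) + (-0.406) = 0.469065.
For k = 2 (> q): gamma(2) = phi_1 gamma(1) = (0.415)(0.469065) = 0.194662.
Therefore gamma(2) = 0.1947 (to 4 decimal places).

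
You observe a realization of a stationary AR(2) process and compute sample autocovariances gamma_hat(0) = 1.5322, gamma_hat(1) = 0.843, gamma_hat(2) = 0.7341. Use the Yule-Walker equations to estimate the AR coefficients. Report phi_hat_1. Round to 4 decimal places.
\hat\phi_{1} = 0.4110

The Yule-Walker equations for an AR(p) process read, in matrix form,
  Gamma_p phi = r_p,   with   (Gamma_p)_{ij} = gamma(|i - j|),
                       (r_p)_i = gamma(i),   i,j = 1..p.
Substitute the sample gammas (Toeplitz matrix and right-hand side of size 2):
  Gamma_p = [[1.5322, 0.843], [0.843, 1.5322]]
  r_p     = [0.843, 0.7341]
Written out:
  1.5322 phi_1 + 0.843 phi_2 = 0.843
  0.843 phi_1 + 1.5322 phi_2 = 0.7341
Solve by Cramer's rule:
  det = gamma(0)^2 - gamma(1)^2 = (1.5322)^2 - (0.843)^2 = 2.34763684 - 0.710649 = 1.63698784
  phi_hat_1 = [gamma(1) gamma(0) - gamma(1) gamma(2)] / det = [(0.843)(1.5322) - (0.843)(0.7341)] / 1.63698784 = 0.6727983 / 1.63698784 = 0.411
  phi_hat_2 = [gamma(0) gamma(2) - gamma(1)^2] / det = [(1.5322)(0.7341) - (0.843)^2] / 1.63698784 = 0.41413902 / 1.63698784 = 0.253
So phi_hat = [0.4110, 0.2530].
Therefore phi_hat_1 = 0.4110.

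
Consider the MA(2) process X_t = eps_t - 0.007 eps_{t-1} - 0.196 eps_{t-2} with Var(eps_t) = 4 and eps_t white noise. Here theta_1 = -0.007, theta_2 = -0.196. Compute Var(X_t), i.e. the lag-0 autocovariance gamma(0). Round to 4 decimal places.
\gamma(0) = 4.1539

For an MA(q) process X_t = eps_t + sum_i theta_i eps_{t-i} with
Var(eps_t) = sigma^2, the variance is
  gamma(0) = sigma^2 * (1 + sum_i theta_i^2).
  sum_i theta_i^2 = (-0.007)^2 + (-0.196)^2 = 0.000049 + 0.038416 = 0.038465.
  gamma(0) = 4 * (1 + 0.038465) = 4 * 1.038465 = 4.15386, which rounds to 4.1539.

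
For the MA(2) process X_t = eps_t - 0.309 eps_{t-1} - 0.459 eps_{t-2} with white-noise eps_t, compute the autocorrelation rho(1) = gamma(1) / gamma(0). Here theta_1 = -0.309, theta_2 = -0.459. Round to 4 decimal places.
\rho(1) = -0.1280

For an MA(q) process with theta_0 = 1, the autocovariance is
  gamma(k) = sigma^2 * sum_{i=0..q-k} theta_i * theta_{i+k},
and rho(k) = gamma(k) / gamma(0). Sigma^2 cancels.
  numerator   = (1)*(-0.309) + (-0.309)*(-0.459) = -0.167169.
  denominator = (1)^2 + (-0.309)^2 + (-0.459)^2 = 1.306162.
  rho(1) = -0.167169 / 1.306162 = -0.1280.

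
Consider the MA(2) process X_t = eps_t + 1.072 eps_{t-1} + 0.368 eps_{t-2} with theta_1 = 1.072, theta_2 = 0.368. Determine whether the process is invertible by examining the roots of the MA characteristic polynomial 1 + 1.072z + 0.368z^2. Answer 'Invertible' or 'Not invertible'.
\text{Invertible}

The MA(q) characteristic polynomial is P(z) = 1 + 1.072z + 0.368z^2.
Invertibility requires all roots to lie outside the unit circle, i.e. |z| > 1 for every root.
Set 1 + (1.072) z + (0.368) z^2 = 0, i.e. a z^2 + b z + c = 0 with a = 0.368, b = 1.072, c = 1.
Discriminant D = b^2 - 4ac = (1.072)^2 - 4*(0.368)*1 = 1.149184 - (1.472) = -0.322816.
D < 0, so the roots are the complex-conjugate pair z = (-b +/- i sqrt(-D)) / (2a) = -1.4565 +/- 0.772i.
For a conjugate pair |z|^2 = z * conj(z) = (product of roots) = c/a = 1/(0.368) = 2.717391, so |z| = sqrt(2.717391) = 1.6485 for both roots.
Moduli of all roots: 1.6485, 1.6485.
All moduli strictly greater than 1? Yes.
Verdict: Invertible.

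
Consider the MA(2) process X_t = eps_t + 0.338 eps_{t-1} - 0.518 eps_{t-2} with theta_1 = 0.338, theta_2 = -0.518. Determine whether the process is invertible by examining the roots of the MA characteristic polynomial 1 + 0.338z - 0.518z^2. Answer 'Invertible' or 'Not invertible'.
\text{Invertible}

The MA(q) characteristic polynomial is P(z) = 1 + 0.338z - 0.518z^2.
Invertibility requires all roots to lie outside the unit circle, i.e. |z| > 1 for every root.
Set 1 + (0.338) z + (-0.518) z^2 = 0, i.e. a z^2 + b z + c = 0 with a = -0.518, b = 0.338, c = 1.
Discriminant D = b^2 - 4ac = (0.338)^2 - 4*(-0.518)*1 = 0.114244 - (-2.072) = 2.186244.
D >= 0, so the roots are real: z = (-b +/- sqrt(D)) / (2a) = (-0.338 +/- 1.478595) / (-1.036).
  z_1 = (-0.338 + 1.478595) / (-1.036) = -1.101,   |z_1| = 1.101.
  z_2 = (-0.338 - 1.478595) / (-1.036) = 1.7535,   |z_2| = 1.7535.
Moduli of all roots: 1.1010, 1.7535.
All moduli strictly greater than 1? Yes.
Verdict: Invertible.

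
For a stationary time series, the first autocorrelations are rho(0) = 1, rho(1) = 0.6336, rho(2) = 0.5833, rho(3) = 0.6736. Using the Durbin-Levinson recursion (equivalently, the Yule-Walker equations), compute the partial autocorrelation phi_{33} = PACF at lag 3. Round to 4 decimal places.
\phi_{33} = 0.4119

The PACF at lag k is phi_{kk}, the last component of the solution
to the Yule-Walker system G_k phi = r_k where
  (G_k)_{ij} = rho(|i - j|), (r_k)_i = rho(i), i,j = 1..k.
Equivalently, Durbin-Levinson gives phi_{kk} iteratively:
  phi_{11} = rho(1)
  phi_{kk} = [rho(k) - sum_{j=1..k-1} phi_{k-1,j} rho(k-j)]
            / [1 - sum_{j=1..k-1} phi_{k-1,j} rho(j)],
  phi_{k,j} = phi_{k-1,j} - phi_{kk} phi_{k-1,k-j},  j = 1..k-1.
Step k = 1:
  phi_11 = rho(1) = 0.6336.
Step k = 2:
  phi_22 = [rho(2) - phi_11 rho(1)] / [1 - phi_11 rho(1)] = [0.5833 - (0.6336)(0.6336)] / [1 - (0.6336)(0.6336)]
         = 0.18185104 / 0.59855104 = 0.303819.
  Update: phi_21 = phi_11 - phi_22 phi_11 = 0.6336 - (0.303819)(0.6336) = 0.4411.
Step k = 3:
  phi_33 = [rho(3) - phi_21 rho(2) - phi_22 rho(1)] / [1 - phi_21 rho(1) - phi_22 rho(2)]
    numerator   = 0.6736 - (0.4411)(0.5833) - (0.303819)(0.6336) = 0.22380655
    denominator = 1 - (0.4411)(0.6336) - (0.303819)(0.5833) = 0.54330128
  phi_33 = 0.22380655 / 0.54330128 = 0.4119.
Therefore phi_{33} = 0.4119.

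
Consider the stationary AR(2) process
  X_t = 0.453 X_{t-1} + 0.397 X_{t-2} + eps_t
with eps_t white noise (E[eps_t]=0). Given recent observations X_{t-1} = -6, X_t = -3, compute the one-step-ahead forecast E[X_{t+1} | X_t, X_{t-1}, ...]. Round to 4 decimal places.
E[X_{t+1} \mid \mathcal F_t] = -3.7410

For an AR(p) model X_t = c + sum_i phi_i X_{t-i} + eps_t, the
one-step-ahead conditional mean is
  E[X_{t+1} | X_t, ...] = c + sum_i phi_i X_{t+1-i}.
Substitute known values:
  E[X_{t+1} | ...] = (0.453) * (-3) + (0.397) * (-6)
                   = -3.7410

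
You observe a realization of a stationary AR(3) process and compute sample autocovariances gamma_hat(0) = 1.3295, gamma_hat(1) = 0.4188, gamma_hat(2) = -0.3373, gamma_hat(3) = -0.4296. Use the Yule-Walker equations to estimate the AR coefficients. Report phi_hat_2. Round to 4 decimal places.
\hat\phi_{2} = -0.3409

The Yule-Walker equations for an AR(p) process read, in matrix form,
  Gamma_p phi = r_p,   with   (Gamma_p)_{ij} = gamma(|i - j|),
                       (r_p)_i = gamma(i),   i,j = 1..p.
Substitute the sample gammas (Toeplitz matrix and right-hand side of size 3):
  Gamma_p = [[1.3295, 0.4188, -0.3373], [0.4188, 1.3295, 0.4188], [-0.3373, 0.4188, 1.3295]]
  r_p     = [0.4188, -0.3373, -0.4296]
Written out (R1..R3):
  (R1) 1.3295 phi_1 + 0.4188 phi_2 - 0.3373 phi_3 = 0.4188
  (R2) 0.4188 phi_1 + 1.3295 phi_2 + 0.4188 phi_3 = -0.3373
  (R3) -0.3373 phi_1 + 0.4188 phi_2 + 1.3295 phi_3 = -0.4296
Gaussian elimination:
  R2 <- R2 - (0.4188/1.3295) R1 = R2 - (0.315006) R1:  1.197576 phi_2 + 0.525051 phi_3 = -0.469224
  R3 <- R3 - (-0.3373/1.3295) R1 = R3 - (-0.253704) R1:  0.525051 phi_2 + 1.243926 phi_3 = -0.323349
  R3 <- R3 - (0.525051/1.197576) R2 = R3 - (0.438429) R2:  1.013728 phi_3 = -0.117627
Back-substitution:
  phi_hat_3 = -0.117627 / 1.013728 = -0.116034
  phi_hat_2 = (-0.469224 - (0.525051)(-0.116034)) / 1.197576 = -0.340939
  phi_hat_1 = (0.4188 - (0.4188)(-0.340939) - (-0.3373)(-0.116034)) / 1.3295 = 0.392965
So phi_hat = [0.3930, -0.3409, -0.1160].
Therefore phi_hat_2 = -0.3409.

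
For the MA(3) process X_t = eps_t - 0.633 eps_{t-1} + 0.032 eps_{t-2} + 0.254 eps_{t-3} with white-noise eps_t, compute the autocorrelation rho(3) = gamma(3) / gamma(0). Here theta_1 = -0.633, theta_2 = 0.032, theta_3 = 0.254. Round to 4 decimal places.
\rho(3) = 0.1732

For an MA(q) process with theta_0 = 1, the autocovariance is
  gamma(k) = sigma^2 * sum_{i=0..q-k} theta_i * theta_{i+k},
and rho(k) = gamma(k) / gamma(0). Sigma^2 cancels.
  numerator   = (1)*(0.254) = 0.254.
  denominator = (1)^2 + (-0.633)^2 + (0.032)^2 + (0.254)^2 = 1.466229.
  rho(3) = 0.254 / 1.466229 = 0.1732.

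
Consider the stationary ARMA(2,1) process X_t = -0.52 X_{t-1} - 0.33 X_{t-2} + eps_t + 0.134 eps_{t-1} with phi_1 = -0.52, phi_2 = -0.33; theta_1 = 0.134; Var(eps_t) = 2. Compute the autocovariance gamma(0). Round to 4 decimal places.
\gamma(0) = 2.4194

Multiply the model equation by X_{t-k} and take expectations. With theta_0 = psi_0 = 1 and psi_j the MA(infinity) weights, this gives
  gamma(k) - sum_i phi_i gamma(k-i) = c_k,
  c_k = sigma^2 * sum_{j=k..q} theta_j psi_{j-k}   (c_k = 0 for k > q),
using gamma(-m) = gamma(m).
psi-weights needed (psi_j = theta_j + sum_i phi_i psi_{j-i}):
  psi_1 = theta_1 + phi_1 = 0.134 + (-0.52) = -0.386
Right-hand sides:
  c_0 = sigma^2 (1 + theta_1 psi_1) = 2 * (1 + (0.134)(-0.386)) = 2 * 0.948276 = 1.896552
  c_1 = sigma^2 theta_1 = 2 * (0.134) = 0.268
  c_2 = 0
Equations for k = 0, 1, 2 (AR order 2, c_2 = 0):
  (E0) gamma(0) = phi_1 gamma(1) + phi_2 gamma(2) + c_0
  (E1) gamma(1) = phi_1 gamma(0) + phi_2 gamma(1) + c_1
  (E2) gamma(2) = phi_1 gamma(1) + phi_2 gamma(0)
From (E1): gamma(1) = A gamma(0) + B with
  A = phi_1 / (1 - phi_2) = -0.52 / 1.33 = -0.390977,   B = c_1 / (1 - phi_2) = 0.268 / 1.33 = 0.201504.
Insert (E2) into (E0): gamma(0) (1 - phi_2^2) = phi_1 (1 + phi_2) gamma(1) + c_0.
  phi_1 (1 + phi_2) = (-0.52)(0.67) = -0.3484,   1 - phi_2^2 = 0.8911.
Replace gamma(1) by A gamma(0) + B and collect gamma(0):
  gamma(0) [0.8911 - (-0.3484)(-0.390977)] = (-0.3484)(0.201504) + 1.896552
  gamma(0) * 0.754883 = 1.826348
  gamma(0) = 1.826348 / 0.754883 = 2.419378.
Therefore gamma(0) = 2.4194 (to 4 decimal places).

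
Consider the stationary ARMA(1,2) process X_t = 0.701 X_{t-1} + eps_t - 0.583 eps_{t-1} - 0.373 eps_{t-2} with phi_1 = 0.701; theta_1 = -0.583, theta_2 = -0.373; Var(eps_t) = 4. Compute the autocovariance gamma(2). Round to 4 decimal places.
\gamma(2) = -0.9315

Multiply the model equation by X_{t-k} and take expectations. With theta_0 = psi_0 = 1 and psi_j the MA(infinity) weights, this gives
  gamma(k) - sum_i phi_i gamma(k-i) = c_k,
  c_k = sigma^2 * sum_{j=k..q} theta_j psi_{j-k}   (c_k = 0 for k > q),
using gamma(-m) = gamma(m).
psi-weights needed (psi_j = theta_j + sum_i phi_i psi_{j-i}):
  psi_1 = theta_1 + phi_1 = -0.583 + (0.701) = 0.118
  psi_2 = theta_2 + phi_1 psi_1 = -0.373 + (0.701)(0.118) = -0.290282
Right-hand sides:
  c_0 = sigma^2 (1 + theta_1 psi_1 + theta_2 psi_2) = 4 * (1 + (-0.583)(0.118) + (-0.373)(-0.290282)) = 4 * 1.039481 = 4.157925
  c_1 = sigma^2 (theta_1 + theta_2 psi_1) = 4 * (-0.583 + (-0.373)(0.118)) = -2.508056
  c_2 = sigma^2 theta_2 = 4 * (-0.373) = -1.492
Equations for k = 0 and k = 1 (AR order 1):
  gamma(0) = phi_1 gamma(1) + c_0
  gamma(1) = phi_1 gamma(0) + c_1
Substituting the second into the first: gamma(0) (1 - phi_1^2) = c_0 + phi_1 c_1, so
  gamma(0) = (c_0 + phi_1 c_1) / (1 - phi_1^2) = (4.157925 + (0.701)(-2.508056)) / (1 - (0.701)^2) = 2.399777 / 0.508599 = 4.718408.
  gamma(1) = phi_1 gamma(0) + c_1 = (0.701)(4.718408) + (-2.508056) = 0.799548.
For k = 2: gamma(2) = phi_1 gamma(1) + c_2
  = (0.701)(0.799548) + (-1.492) = -0.931517.
Therefore gamma(2) = -0.9315 (to 4 decimal places).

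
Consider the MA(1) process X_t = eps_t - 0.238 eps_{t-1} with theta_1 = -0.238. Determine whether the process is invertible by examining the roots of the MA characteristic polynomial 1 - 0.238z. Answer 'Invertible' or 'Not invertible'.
\text{Invertible}

The MA(q) characteristic polynomial is P(z) = 1 - 0.238z.
Invertibility requires all roots to lie outside the unit circle, i.e. |z| > 1 for every root.
This is linear in z: 1 + (-0.238) z = 0  =>  z = -1/(-0.238) = 4.201681,  |z| = 4.201681.
Moduli of all roots: 4.2017.
All moduli strictly greater than 1? Yes.
Verdict: Invertible.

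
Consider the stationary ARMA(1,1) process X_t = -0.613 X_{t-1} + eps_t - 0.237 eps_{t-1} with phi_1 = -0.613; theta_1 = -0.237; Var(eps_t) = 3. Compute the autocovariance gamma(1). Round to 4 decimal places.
\gamma(1) = -4.6785

Multiply the model equation by X_{t-k} and take expectations. With theta_0 = psi_0 = 1 and psi_j the MA(infinity) weights, this gives
  gamma(k) - sum_i phi_i gamma(k-i) = c_k,
  c_k = sigma^2 * sum_{j=k..q} theta_j psi_{j-k}   (c_k = 0 for k > q),
using gamma(-m) = gamma(m).
psi-weights needed (psi_j = theta_j + sum_i phi_i psi_{j-i}):
  psi_1 = theta_1 + phi_1 = -0.237 + (-0.613) = -0.85
Right-hand sides:
  c_0 = sigma^2 (1 + theta_1 psi_1) = 3 * (1 + (-0.237)(-0.85)) = 3 * 1.20145 = 3.60435
  c_1 = sigma^2 theta_1 = 3 * (-0.237) = -0.711
  c_2 = 0
Equations for k = 0 and k = 1 (AR order 1):
  gamma(0) = phi_1 gamma(1) + c_0
  gamma(1) = phi_1 gamma(0) + c_1
Substituting the second into the first: gamma(0) (1 - phi_1^2) = c_0 + phi_1 c_1, so
  gamma(0) = (c_0 + phi_1 c_1) / (1 - phi_1^2) = (3.60435 + (-0.613)(-0.711)) / (1 - (-0.613)^2) = 4.040193 / 0.624231 = 6.472272.
  gamma(1) = phi_1 gamma(0) + c_1 = (-0.613)(6.472272) + (-0.711) = -4.678503.
Therefore gamma(1) = -4.6785 (to 4 decimal places).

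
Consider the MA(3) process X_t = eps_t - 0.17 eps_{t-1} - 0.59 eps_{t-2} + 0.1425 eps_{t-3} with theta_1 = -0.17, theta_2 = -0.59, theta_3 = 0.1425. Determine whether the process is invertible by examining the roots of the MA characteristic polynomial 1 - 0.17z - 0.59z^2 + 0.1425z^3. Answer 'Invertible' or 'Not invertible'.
\text{Invertible}

The MA(q) characteristic polynomial is P(z) = 1 - 0.17z - 0.59z^2 + 0.1425z^3.
Invertibility requires all roots to lie outside the unit circle, i.e. |z| > 1 for every root.
Degree 3: look for a simple real root z0 first, then factor out (1 - z/z0) and solve the remaining quadratic.
Testing z0 = 4: P(4) = 1 + (-0.17)(4) + (-0.59)(4)^2 + (0.1425)(4)^3
  = 1 + (-0.68) + (-9.44) + (9.12) = 0.  So z_0 = 4 is a root, |z_0| = 4.
Divide out the factor (1 - 0.25 z) = (1 - z/z0) (since 1/z0 = 0.25):
  P(z) = (1 - 0.25 z)(1 + (0.08) z + (-0.57) z^2)
  [check: z-coef 0.08 - (0.25) = -0.17; z^2-coef -0.57 - (0.25)(0.08) = -0.59; z^3-coef -(0.25)(-0.57) = 0.1425.]
Remaining roots from the quadratic factor 1 + (0.08) z + (-0.57) z^2:
  Set 1 + (0.08) z + (-0.57) z^2 = 0, i.e. a z^2 + b z + c = 0 with a = -0.57, b = 0.08, c = 1.
  Discriminant D = b^2 - 4ac = (0.08)^2 - 4*(-0.57)*1 = 0.0064 - (-2.28) = 2.2864.
  D >= 0, so the roots are real: z = (-b +/- sqrt(D)) / (2a) = (-0.08 +/- 1.512085) / (-1.14).
    z_1 = (-0.08 + 1.512085) / (-1.14) = -1.2562,   |z_1| = 1.2562.
    z_2 = (-0.08 - 1.512085) / (-1.14) = 1.3966,   |z_2| = 1.3966.
Moduli of all roots: 4.0000, 1.2562, 1.3966.
All moduli strictly greater than 1? Yes.
Verdict: Invertible.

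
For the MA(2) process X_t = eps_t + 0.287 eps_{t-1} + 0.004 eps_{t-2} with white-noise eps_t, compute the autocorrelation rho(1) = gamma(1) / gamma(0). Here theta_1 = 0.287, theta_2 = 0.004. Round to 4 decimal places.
\rho(1) = 0.2662

For an MA(q) process with theta_0 = 1, the autocovariance is
  gamma(k) = sigma^2 * sum_{i=0..q-k} theta_i * theta_{i+k},
and rho(k) = gamma(k) / gamma(0). Sigma^2 cancels.
  numerator   = (1)*(0.287) + (0.287)*(0.004) = 0.288148.
  denominator = (1)^2 + (0.287)^2 + (0.004)^2 = 1.082385.
  rho(1) = 0.288148 / 1.082385 = 0.2662.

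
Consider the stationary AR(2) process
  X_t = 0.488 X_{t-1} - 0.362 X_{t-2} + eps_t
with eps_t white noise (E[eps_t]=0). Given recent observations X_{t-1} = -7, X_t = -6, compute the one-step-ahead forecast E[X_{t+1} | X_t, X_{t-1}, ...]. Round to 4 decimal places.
E[X_{t+1} \mid \mathcal F_t] = -0.3940

For an AR(p) model X_t = c + sum_i phi_i X_{t-i} + eps_t, the
one-step-ahead conditional mean is
  E[X_{t+1} | X_t, ...] = c + sum_i phi_i X_{t+1-i}.
Substitute known values:
  E[X_{t+1} | ...] = (0.488) * (-6) + (-0.362) * (-7)
                   = -0.3940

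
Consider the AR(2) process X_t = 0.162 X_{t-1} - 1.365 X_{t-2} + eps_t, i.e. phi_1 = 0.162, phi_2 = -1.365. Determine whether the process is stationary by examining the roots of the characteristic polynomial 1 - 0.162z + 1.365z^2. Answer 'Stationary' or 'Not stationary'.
\text{Not stationary}

The AR(p) characteristic polynomial is P(z) = 1 - 0.162z + 1.365z^2.
Stationarity requires all roots to lie outside the unit circle, i.e. |z| > 1 for every root.
Set 1 + (-0.162) z + (1.365) z^2 = 0, i.e. a z^2 + b z + c = 0 with a = 1.365, b = -0.162, c = 1.
Discriminant D = b^2 - 4ac = (-0.162)^2 - 4*(1.365)*1 = 0.026244 - (5.46) = -5.433756.
D < 0, so the roots are the complex-conjugate pair z = (-b +/- i sqrt(-D)) / (2a) = 0.0593 +/- 0.8539i.
For a conjugate pair |z|^2 = z * conj(z) = (product of roots) = c/a = 1/(1.365) = 0.732601, so |z| = sqrt(0.732601) = 0.8559 for both roots.
Moduli of all roots: 0.8559, 0.8559.
All moduli strictly greater than 1? No.
Verdict: Not stationary.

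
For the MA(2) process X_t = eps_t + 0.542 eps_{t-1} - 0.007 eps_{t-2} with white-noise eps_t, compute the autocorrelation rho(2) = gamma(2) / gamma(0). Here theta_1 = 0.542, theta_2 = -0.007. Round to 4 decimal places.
\rho(2) = -0.0054

For an MA(q) process with theta_0 = 1, the autocovariance is
  gamma(k) = sigma^2 * sum_{i=0..q-k} theta_i * theta_{i+k},
and rho(k) = gamma(k) / gamma(0). Sigma^2 cancels.
  numerator   = (1)*(-0.007) = -0.007.
  denominator = (1)^2 + (0.542)^2 + (-0.007)^2 = 1.293813.
  rho(2) = -0.007 / 1.293813 = -0.0054.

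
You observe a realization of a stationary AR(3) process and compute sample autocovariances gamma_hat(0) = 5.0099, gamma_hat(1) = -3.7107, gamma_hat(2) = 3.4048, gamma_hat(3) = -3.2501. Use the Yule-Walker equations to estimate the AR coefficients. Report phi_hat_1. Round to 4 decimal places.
\hat\phi_{1} = -0.4720

The Yule-Walker equations for an AR(p) process read, in matrix form,
  Gamma_p phi = r_p,   with   (Gamma_p)_{ij} = gamma(|i - j|),
                       (r_p)_i = gamma(i),   i,j = 1..p.
Substitute the sample gammas (Toeplitz matrix and right-hand side of size 3):
  Gamma_p = [[5.0099, -3.7107, 3.4048], [-3.7107, 5.0099, -3.7107], [3.4048, -3.7107, 5.0099]]
  r_p     = [-3.7107, 3.4048, -3.2501]
Written out (R1..R3):
  (R1) 5.0099 phi_1 - 3.7107 phi_2 + 3.4048 phi_3 = -3.7107
  (R2) -3.7107 phi_1 + 5.0099 phi_2 - 3.7107 phi_3 = 3.4048
  (R3) 3.4048 phi_1 - 3.7107 phi_2 + 5.0099 phi_3 = -3.2501
Gaussian elimination:
  R2 <- R2 - (-3.7107/5.0099) R1 = R2 - (-0.740673) R1:  2.261483 phi_2 - 1.188855 phi_3 = 0.656383
  R3 <- R3 - (3.4048/5.0099) R1 = R3 - (0.679614) R1:  -1.188855 phi_2 + 2.695949 phi_3 = -0.728255
  R3 <- R3 - (-1.188855/2.261483) R2 = R3 - (-0.525697) R2:  2.070971 phi_3 = -0.383196
Back-substitution:
  phi_hat_3 = -0.383196 / 2.070971 = -0.185032
  phi_hat_2 = (0.656383 - (-1.188855)(-0.185032)) / 2.261483 = 0.192974
  phi_hat_1 = (-3.7107 - (-3.7107)(0.192974) - (3.4048)(-0.185032)) / 5.0099 = -0.471993
So phi_hat = [-0.4720, 0.1930, -0.1850].
Therefore phi_hat_1 = -0.4720.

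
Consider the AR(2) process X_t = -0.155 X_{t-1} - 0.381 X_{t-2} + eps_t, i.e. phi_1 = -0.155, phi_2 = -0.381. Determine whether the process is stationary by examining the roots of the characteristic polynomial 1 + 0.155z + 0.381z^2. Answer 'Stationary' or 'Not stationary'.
\text{Stationary}

The AR(p) characteristic polynomial is P(z) = 1 + 0.155z + 0.381z^2.
Stationarity requires all roots to lie outside the unit circle, i.e. |z| > 1 for every root.
Set 1 + (0.155) z + (0.381) z^2 = 0, i.e. a z^2 + b z + c = 0 with a = 0.381, b = 0.155, c = 1.
Discriminant D = b^2 - 4ac = (0.155)^2 - 4*(0.381)*1 = 0.024025 - (1.524) = -1.499975.
D < 0, so the roots are the complex-conjugate pair z = (-b +/- i sqrt(-D)) / (2a) = -0.2034 +/- 1.6073i.
For a conjugate pair |z|^2 = z * conj(z) = (product of roots) = c/a = 1/(0.381) = 2.624672, so |z| = sqrt(2.624672) = 1.6201 for both roots.
Moduli of all roots: 1.6201, 1.6201.
All moduli strictly greater than 1? Yes.
Verdict: Stationary.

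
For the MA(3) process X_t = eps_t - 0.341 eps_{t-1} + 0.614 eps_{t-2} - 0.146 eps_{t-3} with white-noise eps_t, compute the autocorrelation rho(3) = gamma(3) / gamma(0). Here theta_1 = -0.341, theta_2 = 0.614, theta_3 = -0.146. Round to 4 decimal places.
\rho(3) = -0.0964

For an MA(q) process with theta_0 = 1, the autocovariance is
  gamma(k) = sigma^2 * sum_{i=0..q-k} theta_i * theta_{i+k},
and rho(k) = gamma(k) / gamma(0). Sigma^2 cancels.
  numerator   = (1)*(-0.146) = -0.146.
  denominator = (1)^2 + (-0.341)^2 + (0.614)^2 + (-0.146)^2 = 1.514593.
  rho(3) = -0.146 / 1.514593 = -0.0964.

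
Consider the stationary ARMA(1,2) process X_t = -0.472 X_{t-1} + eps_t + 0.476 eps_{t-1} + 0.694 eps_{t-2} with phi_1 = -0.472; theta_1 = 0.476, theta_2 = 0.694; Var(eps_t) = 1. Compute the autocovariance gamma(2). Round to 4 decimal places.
\gamma(2) = 0.8281

Multiply the model equation by X_{t-k} and take expectations. With theta_0 = psi_0 = 1 and psi_j the MA(infinity) weights, this gives
  gamma(k) - sum_i phi_i gamma(k-i) = c_k,
  c_k = sigma^2 * sum_{j=k..q} theta_j psi_{j-k}   (c_k = 0 for k > q),
using gamma(-m) = gamma(m).
psi-weights needed (psi_j = theta_j + sum_i phi_i psi_{j-i}):
  psi_1 = theta_1 + phi_1 = 0.476 + (-0.472) = 0.004
  psi_2 = theta_2 + phi_1 psi_1 = 0.694 + (-0.472)(0.004) = 0.692112
Right-hand sides:
  c_0 = sigma^2 (1 + theta_1 psi_1 + theta_2 psi_2) = 1 * (1 + (0.476)(0.004) + (0.694)(0.692112)) = 1 * 1.48223 = 1.48223
  c_1 = sigma^2 (theta_1 + theta_2 psi_1) = 1 * (0.476 + (0.694)(0.004)) = 0.478776
  c_2 = sigma^2 theta_2 = 1 * (0.694) = 0.694
Equations for k = 0 and k = 1 (AR order 1):
  gamma(0) = phi_1 gamma(1) + c_0
  gamma(1) = phi_1 gamma(0) + c_1
Substituting the second into the first: gamma(0) (1 - phi_1^2) = c_0 + phi_1 c_1, so
  gamma(0) = (c_0 + phi_1 c_1) / (1 - phi_1^2) = (1.48223 + (-0.472)(0.478776)) / (1 - (-0.472)^2) = 1.256247 / 0.777216 = 1.616343.
  gamma(1) = phi_1 gamma(0) + c_1 = (-0.472)(1.616343) + (0.478776) = -0.284138.
For k = 2: gamma(2) = phi_1 gamma(1) + c_2
  = (-0.472)(-0.284138) + (0.694) = 0.828113.
Therefore gamma(2) = 0.8281 (to 4 decimal places).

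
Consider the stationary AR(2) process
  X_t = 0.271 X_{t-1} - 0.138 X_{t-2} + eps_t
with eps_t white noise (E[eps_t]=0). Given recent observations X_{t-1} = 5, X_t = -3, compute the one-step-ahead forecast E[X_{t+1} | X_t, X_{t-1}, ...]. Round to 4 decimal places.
E[X_{t+1} \mid \mathcal F_t] = -1.5030

For an AR(p) model X_t = c + sum_i phi_i X_{t-i} + eps_t, the
one-step-ahead conditional mean is
  E[X_{t+1} | X_t, ...] = c + sum_i phi_i X_{t+1-i}.
Substitute known values:
  E[X_{t+1} | ...] = (0.271) * (-3) + (-0.138) * (5)
                   = -1.5030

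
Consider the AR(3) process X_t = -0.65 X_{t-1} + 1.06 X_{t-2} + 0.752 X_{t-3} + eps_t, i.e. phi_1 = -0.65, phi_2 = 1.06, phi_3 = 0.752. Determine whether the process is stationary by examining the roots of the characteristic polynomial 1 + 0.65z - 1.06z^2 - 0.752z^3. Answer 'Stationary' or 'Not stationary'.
\text{Not stationary}

The AR(p) characteristic polynomial is P(z) = 1 + 0.65z - 1.06z^2 - 0.752z^3.
Stationarity requires all roots to lie outside the unit circle, i.e. |z| > 1 for every root.
Degree 3: look for a simple real root z0 first, then factor out (1 - z/z0) and solve the remaining quadratic.
Testing z0 = -1.25: P(-1.25) = 1 + (0.65)(-1.25) + (-1.06)(-1.25)^2 + (-0.752)(-1.25)^3
  = 1 + (-0.8125) + (-1.65625) + (1.46875) = 0.  So z_0 = -1.25 is a root, |z_0| = 1.25.
Divide out the factor (1 + 0.8 z) = (1 - z/z0) (since 1/z0 = -0.8):
  P(z) = (1 + 0.8 z)(1 + (-0.15) z + (-0.94) z^2)
  [check: z-coef -0.15 - (-0.8) = 0.65; z^2-coef -0.94 - (-0.8)(-0.15) = -1.06; z^3-coef -(-0.8)(-0.94) = -0.752.]
Remaining roots from the quadratic factor 1 + (-0.15) z + (-0.94) z^2:
  Set 1 + (-0.15) z + (-0.94) z^2 = 0, i.e. a z^2 + b z + c = 0 with a = -0.94, b = -0.15, c = 1.
  Discriminant D = b^2 - 4ac = (-0.15)^2 - 4*(-0.94)*1 = 0.0225 - (-3.76) = 3.7825.
  D >= 0, so the roots are real: z = (-b +/- sqrt(D)) / (2a) = (0.15 +/- 1.944865) / (-1.88).
    z_1 = (0.15 + 1.944865) / (-1.88) = -1.1143,   |z_1| = 1.1143.
    z_2 = (0.15 - 1.944865) / (-1.88) = 0.9547,   |z_2| = 0.9547.
Moduli of all roots: 1.2500, 1.1143, 0.9547.
All moduli strictly greater than 1? No.
Verdict: Not stationary.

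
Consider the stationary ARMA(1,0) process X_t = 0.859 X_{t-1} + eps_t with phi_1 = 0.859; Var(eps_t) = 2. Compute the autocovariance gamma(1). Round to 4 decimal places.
\gamma(1) = 6.5543

Multiply the model equation by X_{t-k} and take expectations. With theta_0 = psi_0 = 1 and psi_j the MA(infinity) weights, this gives
  gamma(k) - sum_i phi_i gamma(k-i) = c_k,
  c_k = sigma^2 * sum_{j=k..q} theta_j psi_{j-k}   (c_k = 0 for k > q),
using gamma(-m) = gamma(m).
Pure AR (q = 0): c_0 = sigma^2 = 2, c_k = 0 for k >= 1.
Equations for k = 0 and k = 1 (AR order 1):
  gamma(0) = phi_1 gamma(1) + c_0
  gamma(1) = phi_1 gamma(0) + c_1
Substituting the second into the first: gamma(0) (1 - phi_1^2) = c_0 + phi_1 c_1, so
  gamma(0) = c_0 / (1 - phi_1^2) = 2 / (1 - (0.859)^2) = 2 / 0.262119 = 7.630122.
  gamma(1) = phi_1 gamma(0) = (0.859)(7.630122) = 6.554275.
Therefore gamma(1) = 6.5543 (to 4 decimal places).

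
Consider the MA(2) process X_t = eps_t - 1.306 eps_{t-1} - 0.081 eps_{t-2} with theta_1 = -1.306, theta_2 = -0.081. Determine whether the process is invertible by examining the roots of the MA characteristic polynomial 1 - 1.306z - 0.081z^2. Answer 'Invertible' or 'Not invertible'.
\text{Not invertible}

The MA(q) characteristic polynomial is P(z) = 1 - 1.306z - 0.081z^2.
Invertibility requires all roots to lie outside the unit circle, i.e. |z| > 1 for every root.
Set 1 + (-1.306) z + (-0.081) z^2 = 0, i.e. a z^2 + b z + c = 0 with a = -0.081, b = -1.306, c = 1.
Discriminant D = b^2 - 4ac = (-1.306)^2 - 4*(-0.081)*1 = 1.705636 - (-0.324) = 2.029636.
D >= 0, so the roots are real: z = (-b +/- sqrt(D)) / (2a) = (1.306 +/- 1.424653) / (-0.162).
  z_1 = (1.306 + 1.424653) / (-0.162) = -16.8559,   |z_1| = 16.8559.
  z_2 = (1.306 - 1.424653) / (-0.162) = 0.7324,   |z_2| = 0.7324.
Moduli of all roots: 16.8559, 0.7324.
All moduli strictly greater than 1? No.
Verdict: Not invertible.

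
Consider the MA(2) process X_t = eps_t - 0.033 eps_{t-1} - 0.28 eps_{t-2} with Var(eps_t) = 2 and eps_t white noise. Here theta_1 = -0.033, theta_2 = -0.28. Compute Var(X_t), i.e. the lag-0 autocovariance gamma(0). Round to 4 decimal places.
\gamma(0) = 2.1590

For an MA(q) process X_t = eps_t + sum_i theta_i eps_{t-i} with
Var(eps_t) = sigma^2, the variance is
  gamma(0) = sigma^2 * (1 + sum_i theta_i^2).
  sum_i theta_i^2 = (-0.033)^2 + (-0.28)^2 = 0.001089 + 0.0784 = 0.079489.
  gamma(0) = 2 * (1 + 0.079489) = 2 * 1.079489 = 2.158978, which rounds to 2.1590.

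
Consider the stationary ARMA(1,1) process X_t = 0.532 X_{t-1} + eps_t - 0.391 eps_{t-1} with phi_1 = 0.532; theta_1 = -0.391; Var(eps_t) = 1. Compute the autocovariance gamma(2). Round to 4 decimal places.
\gamma(2) = 0.0829

Multiply the model equation by X_{t-k} and take expectations. With theta_0 = psi_0 = 1 and psi_j the MA(infinity) weights, this gives
  gamma(k) - sum_i phi_i gamma(k-i) = c_k,
  c_k = sigma^2 * sum_{j=k..q} theta_j psi_{j-k}   (c_k = 0 for k > q),
using gamma(-m) = gamma(m).
psi-weights needed (psi_j = theta_j + sum_i phi_i psi_{j-i}):
  psi_1 = theta_1 + phi_1 = -0.391 + (0.532) = 0.141
Right-hand sides:
  c_0 = sigma^2 (1 + theta_1 psi_1) = 1 * (1 + (-0.391)(0.141)) = 1 * 0.944869 = 0.944869
  c_1 = sigma^2 theta_1 = 1 * (-0.391) = -0.391
  c_2 = 0
Equations for k = 0 and k = 1 (AR order 1):
  gamma(0) = phi_1 gamma(1) + c_0
  gamma(1) = phi_1 gamma(0) + c_1
Substituting the second into the first: gamma(0) (1 - phi_1^2) = c_0 + phi_1 c_1, so
  gamma(0) = (c_0 + phi_1 c_1) / (1 - phi_1^2) = (0.944869 + (0.532)(-0.391)) / (1 - (0.532)^2) = 0.736857 / 0.716976 = 1.027729.
  gamma(1) = phi_1 gamma(0) + c_1 = (0.532)(1.027729) + (-0.391) = 0.155752.
For k = 2 (> q): gamma(2) = phi_1 gamma(1) = (0.532)(0.155752) = 0.08286.
Therefore gamma(2) = 0.0829 (to 4 decimal places).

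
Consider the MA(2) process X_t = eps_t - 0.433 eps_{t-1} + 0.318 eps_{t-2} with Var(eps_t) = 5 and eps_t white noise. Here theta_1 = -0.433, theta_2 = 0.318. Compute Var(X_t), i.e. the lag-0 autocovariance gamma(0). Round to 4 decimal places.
\gamma(0) = 6.4431

For an MA(q) process X_t = eps_t + sum_i theta_i eps_{t-i} with
Var(eps_t) = sigma^2, the variance is
  gamma(0) = sigma^2 * (1 + sum_i theta_i^2).
  sum_i theta_i^2 = (-0.433)^2 + (0.318)^2 = 0.187489 + 0.101124 = 0.288613.
  gamma(0) = 5 * (1 + 0.288613) = 5 * 1.288613 = 6.443065, which rounds to 6.4431.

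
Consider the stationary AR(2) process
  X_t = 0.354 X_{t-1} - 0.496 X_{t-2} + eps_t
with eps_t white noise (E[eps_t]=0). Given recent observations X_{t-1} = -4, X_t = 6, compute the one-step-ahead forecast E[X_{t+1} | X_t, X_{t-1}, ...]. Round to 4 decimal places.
E[X_{t+1} \mid \mathcal F_t] = 4.1080

For an AR(p) model X_t = c + sum_i phi_i X_{t-i} + eps_t, the
one-step-ahead conditional mean is
  E[X_{t+1} | X_t, ...] = c + sum_i phi_i X_{t+1-i}.
Substitute known values:
  E[X_{t+1} | ...] = (0.354) * (6) + (-0.496) * (-4)
                   = 4.1080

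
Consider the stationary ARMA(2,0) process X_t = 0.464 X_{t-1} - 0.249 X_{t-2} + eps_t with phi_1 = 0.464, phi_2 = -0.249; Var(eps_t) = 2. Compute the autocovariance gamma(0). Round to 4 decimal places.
\gamma(0) = 2.4736

Multiply the model equation by X_{t-k} and take expectations. With theta_0 = psi_0 = 1 and psi_j the MA(infinity) weights, this gives
  gamma(k) - sum_i phi_i gamma(k-i) = c_k,
  c_k = sigma^2 * sum_{j=k..q} theta_j psi_{j-k}   (c_k = 0 for k > q),
using gamma(-m) = gamma(m).
Pure AR (q = 0): c_0 = sigma^2 = 2, c_k = 0 for k >= 1.
Equations for k = 0, 1, 2 (AR order 2, c_2 = 0):
  (E0) gamma(0) = phi_1 gamma(1) + phi_2 gamma(2) + c_0
  (E1) gamma(1) = phi_1 gamma(0) + phi_2 gamma(1) + c_1
  (E2) gamma(2) = phi_1 gamma(1) + phi_2 gamma(0)
From (E1): gamma(1) = A gamma(0) + B with
  A = phi_1 / (1 - phi_2) = 0.464 / 1.249 = 0.371497,   B = c_1 / (1 - phi_2) = 0 / 1.249 = 0.
Insert (E2) into (E0): gamma(0) (1 - phi_2^2) = phi_1 (1 + phi_2) gamma(1) + c_0.
  phi_1 (1 + phi_2) = (0.464)(0.751) = 0.348464,   1 - phi_2^2 = 0.937999.
Replace gamma(1) by A gamma(0) + B and collect gamma(0):
  gamma(0) [0.937999 - (0.348464)(0.371497)] = c_0 = 2
  gamma(0) * 0.808546 = 2
  gamma(0) = 2 / 0.808546 = 2.473577.
Therefore gamma(0) = 2.4736 (to 4 decimal places).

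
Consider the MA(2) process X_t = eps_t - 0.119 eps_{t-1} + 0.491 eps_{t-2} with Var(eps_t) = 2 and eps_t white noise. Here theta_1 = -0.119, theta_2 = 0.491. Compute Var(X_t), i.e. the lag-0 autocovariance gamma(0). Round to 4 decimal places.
\gamma(0) = 2.5105

For an MA(q) process X_t = eps_t + sum_i theta_i eps_{t-i} with
Var(eps_t) = sigma^2, the variance is
  gamma(0) = sigma^2 * (1 + sum_i theta_i^2).
  sum_i theta_i^2 = (-0.119)^2 + (0.491)^2 = 0.014161 + 0.241081 = 0.255242.
  gamma(0) = 2 * (1 + 0.255242) = 2 * 1.255242 = 2.510484, which rounds to 2.5105.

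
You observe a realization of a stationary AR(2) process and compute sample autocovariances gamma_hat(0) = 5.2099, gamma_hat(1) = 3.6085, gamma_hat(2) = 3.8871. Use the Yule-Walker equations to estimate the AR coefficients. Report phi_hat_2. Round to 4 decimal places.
\hat\phi_{2} = 0.5120

The Yule-Walker equations for an AR(p) process read, in matrix form,
  Gamma_p phi = r_p,   with   (Gamma_p)_{ij} = gamma(|i - j|),
                       (r_p)_i = gamma(i),   i,j = 1..p.
Substitute the sample gammas (Toeplitz matrix and right-hand side of size 2):
  Gamma_p = [[5.2099, 3.6085], [3.6085, 5.2099]]
  r_p     = [3.6085, 3.8871]
Written out:
  5.2099 phi_1 + 3.6085 phi_2 = 3.6085
  3.6085 phi_1 + 5.2099 phi_2 = 3.8871
Solve by Cramer's rule:
  det = gamma(0)^2 - gamma(1)^2 = (5.2099)^2 - (3.6085)^2 = 27.14305801 - 13.02127225 = 14.12178576
  phi_hat_1 = [gamma(1) gamma(0) - gamma(1) gamma(2)] / det = [(3.6085)(5.2099) - (3.6085)(3.8871)] / 14.12178576 = 4.7733238 / 14.12178576 = 0.338
  phi_hat_2 = [gamma(0) gamma(2) - gamma(1)^2] / det = [(5.2099)(3.8871) - (3.6085)^2] / 14.12178576 = 7.23013004 / 14.12178576 = 0.512
So phi_hat = [0.3380, 0.5120].
Therefore phi_hat_2 = 0.5120.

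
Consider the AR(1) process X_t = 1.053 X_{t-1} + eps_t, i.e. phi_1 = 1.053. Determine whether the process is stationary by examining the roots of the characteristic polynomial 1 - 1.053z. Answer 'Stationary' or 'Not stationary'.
\text{Not stationary}

The AR(p) characteristic polynomial is P(z) = 1 - 1.053z.
Stationarity requires all roots to lie outside the unit circle, i.e. |z| > 1 for every root.
This is linear in z: 1 + (-1.053) z = 0  =>  z = -1/(-1.053) = 0.949668,  |z| = 0.949668.
Moduli of all roots: 0.9497.
All moduli strictly greater than 1? No.
Verdict: Not stationary.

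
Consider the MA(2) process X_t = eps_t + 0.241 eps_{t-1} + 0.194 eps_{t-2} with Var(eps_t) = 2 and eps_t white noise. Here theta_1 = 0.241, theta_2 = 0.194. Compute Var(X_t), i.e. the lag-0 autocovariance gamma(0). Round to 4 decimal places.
\gamma(0) = 2.1914

For an MA(q) process X_t = eps_t + sum_i theta_i eps_{t-i} with
Var(eps_t) = sigma^2, the variance is
  gamma(0) = sigma^2 * (1 + sum_i theta_i^2).
  sum_i theta_i^2 = (0.241)^2 + (0.194)^2 = 0.058081 + 0.037636 = 0.095717.
  gamma(0) = 2 * (1 + 0.095717) = 2 * 1.095717 = 2.191434, which rounds to 2.1914.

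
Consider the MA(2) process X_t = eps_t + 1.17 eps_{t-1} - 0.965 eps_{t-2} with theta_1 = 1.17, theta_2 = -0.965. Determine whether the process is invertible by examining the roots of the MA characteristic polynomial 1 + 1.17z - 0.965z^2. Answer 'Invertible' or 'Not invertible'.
\text{Not invertible}

The MA(q) characteristic polynomial is P(z) = 1 + 1.17z - 0.965z^2.
Invertibility requires all roots to lie outside the unit circle, i.e. |z| > 1 for every root.
Set 1 + (1.17) z + (-0.965) z^2 = 0, i.e. a z^2 + b z + c = 0 with a = -0.965, b = 1.17, c = 1.
Discriminant D = b^2 - 4ac = (1.17)^2 - 4*(-0.965)*1 = 1.3689 - (-3.86) = 5.2289.
D >= 0, so the roots are real: z = (-b +/- sqrt(D)) / (2a) = (-1.17 +/- 2.286679) / (-1.93).
  z_1 = (-1.17 + 2.286679) / (-1.93) = -0.5786,   |z_1| = 0.5786.
  z_2 = (-1.17 - 2.286679) / (-1.93) = 1.791,   |z_2| = 1.791.
Moduli of all roots: 0.5786, 1.7910.
All moduli strictly greater than 1? No.
Verdict: Not invertible.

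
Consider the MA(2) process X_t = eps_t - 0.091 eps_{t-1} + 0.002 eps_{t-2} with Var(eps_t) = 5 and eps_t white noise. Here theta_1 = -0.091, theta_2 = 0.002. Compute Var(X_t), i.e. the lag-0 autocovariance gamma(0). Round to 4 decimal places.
\gamma(0) = 5.0414

For an MA(q) process X_t = eps_t + sum_i theta_i eps_{t-i} with
Var(eps_t) = sigma^2, the variance is
  gamma(0) = sigma^2 * (1 + sum_i theta_i^2).
  sum_i theta_i^2 = (-0.091)^2 + (0.002)^2 = 0.008281 + 0.000004 = 0.008285.
  gamma(0) = 5 * (1 + 0.008285) = 5 * 1.008285 = 5.041425, which rounds to 5.0414.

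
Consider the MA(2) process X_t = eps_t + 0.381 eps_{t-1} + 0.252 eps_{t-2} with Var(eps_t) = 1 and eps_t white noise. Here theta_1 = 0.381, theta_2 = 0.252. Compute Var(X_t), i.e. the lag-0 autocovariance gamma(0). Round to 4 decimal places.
\gamma(0) = 1.2087

For an MA(q) process X_t = eps_t + sum_i theta_i eps_{t-i} with
Var(eps_t) = sigma^2, the variance is
  gamma(0) = sigma^2 * (1 + sum_i theta_i^2).
  sum_i theta_i^2 = (0.381)^2 + (0.252)^2 = 0.145161 + 0.063504 = 0.208665.
  gamma(0) = 1 * (1 + 0.208665) = 1 * 1.208665 = 1.208665, which rounds to 1.2087.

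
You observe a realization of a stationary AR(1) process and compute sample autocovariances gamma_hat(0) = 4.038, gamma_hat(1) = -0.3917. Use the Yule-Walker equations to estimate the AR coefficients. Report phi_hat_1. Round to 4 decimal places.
\hat\phi_{1} = -0.0970

The Yule-Walker equations for an AR(p) process read, in matrix form,
  Gamma_p phi = r_p,   with   (Gamma_p)_{ij} = gamma(|i - j|),
                       (r_p)_i = gamma(i),   i,j = 1..p.
Substitute the sample gammas (Toeplitz matrix and right-hand side of size 1):
  Gamma_p = [[4.038]]
  r_p     = [-0.3917]
With p = 1 this is the single equation gamma(0) phi_1 = gamma(1):
  phi_hat_1 = gamma(1) / gamma(0) = -0.3917 / 4.038 = -0.0970.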